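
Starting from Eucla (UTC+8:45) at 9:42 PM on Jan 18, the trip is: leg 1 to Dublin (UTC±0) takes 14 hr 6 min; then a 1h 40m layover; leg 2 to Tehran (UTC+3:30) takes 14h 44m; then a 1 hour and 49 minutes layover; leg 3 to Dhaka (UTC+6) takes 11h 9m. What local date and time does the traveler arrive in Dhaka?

2:25 PM on January 20

Convert departure to UTC: 9:42 PM − 8:45 = 12:57 PM UTC on Jan 18.
Add 14 hours and 6 minutes leg 1 → 3:03 AM UTC (Jan 19).
Add 1 hour 40 minutes layover in Dublin → 4:43 AM UTC.
Add 14 hours and 44 minutes leg 2 → 7:27 PM UTC.
Add 1 hour 49 minutes layover in Tehran → 9:16 PM UTC.
Add 11 hours 9 minutes leg 3 → 8:25 AM UTC (Jan 20).
Dhaka is UTC+6:00, so local arrival = 8:25 AM + 6:00 = 2:25 PM on Jan 20.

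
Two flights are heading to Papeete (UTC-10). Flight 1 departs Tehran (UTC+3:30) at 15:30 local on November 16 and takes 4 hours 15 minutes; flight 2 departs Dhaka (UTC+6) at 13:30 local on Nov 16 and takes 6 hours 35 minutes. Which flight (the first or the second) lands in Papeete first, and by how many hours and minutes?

Flight 1 in UTC: 15:30 − 3:30 = 12:00 on Nov 16.
+4 hours and 15 minutes → arrive 16:15 UTC on Nov 16.
Flight 2 in UTC: 13:30 − 6:00 = 07:30 on Nov 16.
+6 hours and 35 minutes → arrive 14:05 UTC on Nov 16.
Flight 2 lands earlier by 2 hours 10 minutes.

the second, by 2 hours 10 minutes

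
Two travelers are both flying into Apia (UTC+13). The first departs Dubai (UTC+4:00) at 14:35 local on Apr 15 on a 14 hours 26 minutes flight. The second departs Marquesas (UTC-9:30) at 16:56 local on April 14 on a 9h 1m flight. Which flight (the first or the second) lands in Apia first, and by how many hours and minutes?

Flight 1 in UTC: 14:35 − 4:00 = 10:35 on Apr 15.
+14 hours 26 minutes → arrive 01:01 UTC on Apr 16.
Flight 2 in UTC: 16:56 + 9:30 = 02:26 on Apr 15.
+9 hours 1 minute → arrive 11:27 UTC on Apr 15.
Flight 2 lands earlier by 13 hours 34 minutes.

the second, by 13 hours 34 minutes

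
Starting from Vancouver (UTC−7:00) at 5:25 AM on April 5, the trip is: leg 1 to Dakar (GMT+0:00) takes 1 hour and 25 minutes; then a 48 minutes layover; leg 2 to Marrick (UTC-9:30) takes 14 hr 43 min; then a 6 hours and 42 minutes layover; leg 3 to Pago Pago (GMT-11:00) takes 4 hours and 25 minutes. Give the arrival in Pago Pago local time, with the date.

Convert departure to UTC: 5:25 AM + 7:00 = 12:25 PM UTC on Apr 5.
Add 1 hour 25 minutes leg 1 → 1:50 PM UTC.
Add 48 minutes layover in Dakar → 2:38 PM UTC.
Add 14 hours 43 minutes leg 2 → 5:21 AM UTC (Apr 6).
Add 6 hours 42 minutes layover in Marrick → 12:03 PM UTC.
Add 4 hours 25 minutes leg 3 → 4:28 PM UTC.
Pago Pago is UTC−11:00, so local arrival = 4:28 PM − 11:00 = 5:28 AM on Apr 6.

5:28 AM on Apr 6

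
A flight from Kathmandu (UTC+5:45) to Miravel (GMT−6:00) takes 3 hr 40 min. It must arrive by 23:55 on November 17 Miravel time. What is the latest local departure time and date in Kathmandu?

08:00 on November 18

Target arrival in UTC: 23:55 + 6:00 = 05:55 on Nov 18.
Subtract 3 hours and 40 minutes → departure 02:15 UTC on Nov 18.
Kathmandu is UTC+5:45: 02:15 + 5:45 = 08:00 on Nov 18.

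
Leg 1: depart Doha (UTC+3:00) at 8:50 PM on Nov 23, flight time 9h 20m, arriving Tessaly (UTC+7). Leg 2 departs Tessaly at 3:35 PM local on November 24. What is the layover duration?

5 hours 25 minutes

Convert departure to UTC: 8:50 PM − 3:00 = 5:50 PM UTC on Nov 23.
Add 9 hours and 20 minutes flight time → 3:10 AM UTC (Nov 24).
Tessaly is UTC+7:00, so local arrival = 3:10 AM + 7:00 = 10:10 AM on Nov 24.
Layover = 3:35 PM − 10:10 AM = 5 hours 25 minutes.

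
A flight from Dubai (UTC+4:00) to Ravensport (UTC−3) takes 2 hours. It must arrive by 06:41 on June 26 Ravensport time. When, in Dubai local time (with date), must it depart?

Target arrival in UTC: 06:41 + 3:00 = 09:41 on Jun 26.
Subtract 2 hours → departure 07:41 UTC on Jun 26.
Dubai is UTC+4:00: 07:41 + 4:00 = 11:41 on Jun 26.

11:41 on Jun 26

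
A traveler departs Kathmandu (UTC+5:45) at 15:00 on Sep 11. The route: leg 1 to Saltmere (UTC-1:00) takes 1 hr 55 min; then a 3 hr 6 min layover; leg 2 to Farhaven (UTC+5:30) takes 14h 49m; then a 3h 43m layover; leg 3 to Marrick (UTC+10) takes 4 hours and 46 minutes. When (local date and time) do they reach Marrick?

23:34 on Sep 12

Convert departure to UTC: 15:00 − 5:45 = 09:15 UTC on Sep 11.
Add 1 hour and 55 minutes leg 1 → 11:10 UTC.
Add 3 hours 6 minutes layover in Saltmere → 14:16 UTC.
Add 14 hours and 49 minutes leg 2 → 05:05 UTC (Sep 12).
Add 3 hours and 43 minutes layover in Farhaven → 08:48 UTC.
Add 4 hours 46 minutes leg 3 → 13:34 UTC.
Marrick is UTC+10:00, so local arrival = 13:34 + 10:00 = 23:34 on Sep 12.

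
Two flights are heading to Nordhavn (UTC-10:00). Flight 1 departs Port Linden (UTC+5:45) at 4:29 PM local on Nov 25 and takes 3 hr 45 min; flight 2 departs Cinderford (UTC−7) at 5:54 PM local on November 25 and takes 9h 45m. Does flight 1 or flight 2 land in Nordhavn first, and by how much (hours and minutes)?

the first, by 20 hours 10 minutes

Flight 1 in UTC: 4:29 PM − 5:45 = 10:44 AM on Nov 25.
+3 hours and 45 minutes → arrive 2:29 PM UTC on Nov 25.
Flight 2 in UTC: 5:54 PM + 7:00 = 12:54 AM on Nov 26.
+9 hours and 45 minutes → arrive 10:39 AM UTC on Nov 26.
Flight 1 lands earlier by 20 hours 10 minutes.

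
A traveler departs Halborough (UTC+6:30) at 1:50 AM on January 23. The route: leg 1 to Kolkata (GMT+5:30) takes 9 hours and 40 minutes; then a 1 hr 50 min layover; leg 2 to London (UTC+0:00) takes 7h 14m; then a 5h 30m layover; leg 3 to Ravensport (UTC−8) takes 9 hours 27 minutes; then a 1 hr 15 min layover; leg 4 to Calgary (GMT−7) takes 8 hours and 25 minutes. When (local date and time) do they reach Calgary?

Convert departure to UTC: 1:50 AM − 6:30 = 7:20 PM UTC on Jan 22.
Add 9 hours 40 minutes leg 1 → 5:00 AM UTC (Jan 23).
Add 1 hour and 50 minutes layover in Kolkata → 6:50 AM UTC.
Add 7 hours and 14 minutes leg 2 → 2:04 PM UTC.
Add 5 hours and 30 minutes layover in London → 7:34 PM UTC.
Add 9 hours 27 minutes leg 3 → 5:01 AM UTC (Jan 24).
Add 1 hour 15 minutes layover in Ravensport → 6:16 AM UTC.
Add 8 hours and 25 minutes leg 4 → 2:41 PM UTC.
Calgary is UTC−7:00, so local arrival = 2:41 PM − 7:00 = 7:41 AM on Jan 24.

7:41 AM on January 24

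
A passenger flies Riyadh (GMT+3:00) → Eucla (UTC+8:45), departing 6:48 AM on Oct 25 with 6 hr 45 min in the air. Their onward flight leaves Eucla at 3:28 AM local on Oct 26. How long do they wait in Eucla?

8 hours 10 minutes

Convert departure to UTC: 6:48 AM − 3:00 = 3:48 AM UTC on Oct 25.
Add 6 hours and 45 minutes flight time → 10:33 AM UTC.
Eucla is UTC+8:45, so local arrival = 10:33 AM + 8:45 = 7:18 PM on Oct 25.
Layover = 3:28 AM − 7:18 PM (+1 day) = 8 hours 10 minutes.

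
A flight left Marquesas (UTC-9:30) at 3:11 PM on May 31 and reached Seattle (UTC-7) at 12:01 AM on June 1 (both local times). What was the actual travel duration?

6 hours 20 minutes

Departure in UTC: 3:11 PM + 9:30 = 12:41 AM on Jun 1.
Arrival in UTC: 12:01 AM + 7:00 = 7:01 AM on Jun 1.
Elapsed = 7:01 AM − 12:41 AM = 6 hours 20 minutes.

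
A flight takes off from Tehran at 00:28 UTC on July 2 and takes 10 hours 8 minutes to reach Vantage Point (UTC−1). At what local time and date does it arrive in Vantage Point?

Departure is given in UTC: 00:28 on Jul 2.
Add 10 hours 8 minutes → 10:36 UTC.
Vantage Point is UTC−1:00: 10:36 − 1:00 = 09:36 on Jul 2.

09:36 on Jul 2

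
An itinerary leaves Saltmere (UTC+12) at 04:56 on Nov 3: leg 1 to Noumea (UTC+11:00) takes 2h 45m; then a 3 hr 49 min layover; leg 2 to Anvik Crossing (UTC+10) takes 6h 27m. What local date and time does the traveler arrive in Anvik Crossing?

Convert departure to UTC: 04:56 − 12:00 = 16:56 UTC on Nov 2.
Add 2 hours 45 minutes leg 1 → 19:41 UTC.
Add 3 hours 49 minutes layover in Noumea → 23:30 UTC.
Add 6 hours and 27 minutes leg 2 → 05:57 UTC (Nov 3).
Anvik Crossing is UTC+10:00, so local arrival = 05:57 + 10:00 = 15:57 on Nov 3.

15:57 on November 3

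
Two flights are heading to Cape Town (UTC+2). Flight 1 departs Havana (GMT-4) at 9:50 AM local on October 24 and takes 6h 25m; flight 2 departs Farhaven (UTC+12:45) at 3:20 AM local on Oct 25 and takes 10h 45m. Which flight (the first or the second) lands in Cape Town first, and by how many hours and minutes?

the first, by 5 hours 5 minutes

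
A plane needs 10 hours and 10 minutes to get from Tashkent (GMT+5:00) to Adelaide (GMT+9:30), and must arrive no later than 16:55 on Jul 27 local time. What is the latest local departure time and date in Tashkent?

Target arrival in UTC: 16:55 − 9:30 = 07:25 on Jul 27.
Subtract 10 hours and 10 minutes → departure 21:15 UTC on Jul 26.
Tashkent is UTC+5:00: 21:15 + 5:00 = 02:15 on Jul 27.

02:15 on July 27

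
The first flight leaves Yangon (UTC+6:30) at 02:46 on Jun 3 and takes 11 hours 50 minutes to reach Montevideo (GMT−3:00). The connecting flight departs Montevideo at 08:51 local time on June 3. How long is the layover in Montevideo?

Convert departure to UTC: 02:46 − 6:30 = 20:16 UTC on Jun 2.
Add 11 hours 50 minutes flight time → 08:06 UTC (Jun 3).
Montevideo is UTC−3:00, so local arrival = 08:06 − 3:00 = 05:06 on Jun 3.
Layover = 08:51 − 05:06 = 3 hours 45 minutes.

3 hours 45 minutes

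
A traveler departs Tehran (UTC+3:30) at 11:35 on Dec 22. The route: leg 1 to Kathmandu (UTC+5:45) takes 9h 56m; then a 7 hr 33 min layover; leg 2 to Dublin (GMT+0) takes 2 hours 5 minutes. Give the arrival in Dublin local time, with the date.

03:39 on December 23

Convert departure to UTC: 11:35 − 3:30 = 08:05 UTC on Dec 22.
Add 9 hours 56 minutes leg 1 → 18:01 UTC.
Add 7 hours and 33 minutes layover in Kathmandu → 01:34 UTC (Dec 23).
Add 2 hours 5 minutes leg 2 → 03:39 UTC.
Dublin is UTC+0, so local arrival is the same: 03:39 on Dec 23.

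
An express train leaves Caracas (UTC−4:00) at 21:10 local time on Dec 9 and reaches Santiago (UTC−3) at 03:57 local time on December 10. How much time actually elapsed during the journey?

5 hours 47 minutes

Santiago is 1:00 ahead of Caracas.
Clock-face elapsed time (ignoring zones) is 6 hours 47 minutes.
Actual elapsed = 6 hours 47 minutes − 1:00 = 5 hours 47 minutes.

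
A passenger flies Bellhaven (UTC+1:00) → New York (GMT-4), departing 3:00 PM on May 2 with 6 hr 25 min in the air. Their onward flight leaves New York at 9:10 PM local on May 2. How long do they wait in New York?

4 hours 45 minutes

Convert departure to UTC: 3:00 PM − 1:00 = 2:00 PM UTC on May 2.
Add 6 hours and 25 minutes flight time → 8:25 PM UTC.
New York is UTC−4:00, so local arrival = 8:25 PM − 4:00 = 4:25 PM on May 2.
Layover = 9:10 PM − 4:25 PM = 4 hours 45 minutes.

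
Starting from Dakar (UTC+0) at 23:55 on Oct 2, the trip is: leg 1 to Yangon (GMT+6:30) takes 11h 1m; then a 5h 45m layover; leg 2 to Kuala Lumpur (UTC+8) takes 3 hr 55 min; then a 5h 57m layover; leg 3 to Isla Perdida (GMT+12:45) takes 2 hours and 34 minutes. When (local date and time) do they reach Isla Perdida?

Dakar is at UTC+0, so departure is already 23:55 UTC on Oct 2.
Add 11 hours 1 minute leg 1 → 10:56 UTC (Oct 3).
Add 5 hours and 45 minutes layover in Yangon → 16:41 UTC.
Add 3 hours and 55 minutes leg 2 → 20:36 UTC.
Add 5 hours 57 minutes layover in Kuala Lumpur → 02:33 UTC (Oct 4).
Add 2 hours 34 minutes leg 3 → 05:07 UTC.
Isla Perdida is UTC+12:45, so local arrival = 05:07 + 12:45 = 17:52 on Oct 4.

17:52 on Oct 4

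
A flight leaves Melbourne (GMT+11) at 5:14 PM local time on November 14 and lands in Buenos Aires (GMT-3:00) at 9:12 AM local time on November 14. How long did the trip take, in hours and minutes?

Departure in UTC: 5:14 PM − 11:00 = 6:14 AM on Nov 14.
Arrival in UTC: 9:12 AM + 3:00 = 12:12 PM on Nov 14.
Elapsed = 12:12 PM − 6:14 AM = 5 hours 58 minutes.

5 hours 58 minutes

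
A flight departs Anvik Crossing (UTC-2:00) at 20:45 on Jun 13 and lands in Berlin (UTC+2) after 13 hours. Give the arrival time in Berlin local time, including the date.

13:45 on Jun 14

Berlin is 4:00 ahead of Anvik Crossing.
After 13 hours it is 09:45 (Jun 14) in Anvik Crossing.
Shift by the zone difference: 09:45 + 4:00 = 13:45 on Jun 14 in Berlin.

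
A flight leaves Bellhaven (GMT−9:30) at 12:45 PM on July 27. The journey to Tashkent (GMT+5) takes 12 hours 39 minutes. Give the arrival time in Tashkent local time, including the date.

3:54 PM on Jul 28

Convert departure to UTC: 12:45 PM + 9:30 = 10:15 PM UTC on Jul 27.
Add 12 hours and 39 minutes travel time → 10:54 AM UTC (Jul 28).
Tashkent is UTC+5:00, so local arrival = 10:54 AM + 5:00 = 3:54 PM on Jul 28.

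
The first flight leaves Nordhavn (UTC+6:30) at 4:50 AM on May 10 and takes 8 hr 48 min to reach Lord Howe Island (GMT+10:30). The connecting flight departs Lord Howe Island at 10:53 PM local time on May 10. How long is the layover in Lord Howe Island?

Convert departure to UTC: 4:50 AM − 6:30 = 10:20 PM UTC on May 9.
Add 8 hours and 48 minutes flight time → 7:08 AM UTC (May 10).
Lord Howe Island is UTC+10:30, so local arrival = 7:08 AM + 10:30 = 5:38 PM on May 10.
Layover = 10:53 PM − 5:38 PM = 5 hours 15 minutes.

5 hours 15 minutes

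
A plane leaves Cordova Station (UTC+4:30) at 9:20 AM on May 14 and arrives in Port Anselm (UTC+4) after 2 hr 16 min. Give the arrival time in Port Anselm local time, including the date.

11:06 AM on May 14

Convert departure to UTC: 9:20 AM − 4:30 = 4:50 AM UTC on May 14.
Add 2 hours and 16 minutes travel time → 7:06 AM UTC.
Port Anselm is UTC+4:00, so local arrival = 7:06 AM + 4:00 = 11:06 AM on May 14.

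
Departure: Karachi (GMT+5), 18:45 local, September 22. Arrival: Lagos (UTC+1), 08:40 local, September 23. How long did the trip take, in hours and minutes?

Departure in UTC: 18:45 − 5:00 = 13:45 on Sep 22.
Arrival in UTC: 08:40 − 1:00 = 07:40 on Sep 23.
Elapsed = 07:40 − 13:45 (+1 day) = 17 hours 55 minutes.

17 hours 55 minutes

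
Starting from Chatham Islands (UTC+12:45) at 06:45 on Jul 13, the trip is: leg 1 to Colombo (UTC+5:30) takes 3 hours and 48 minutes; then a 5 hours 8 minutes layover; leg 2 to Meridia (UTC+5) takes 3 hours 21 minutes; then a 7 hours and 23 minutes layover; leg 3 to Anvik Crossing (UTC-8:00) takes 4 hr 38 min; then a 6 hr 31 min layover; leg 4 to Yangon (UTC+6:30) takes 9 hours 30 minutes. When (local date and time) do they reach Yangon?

16:49 on Jul 14

Convert departure to UTC: 06:45 − 12:45 = 18:00 UTC on Jul 12.
Add 3 hours and 48 minutes leg 1 → 21:48 UTC.
Add 5 hours 8 minutes layover in Colombo → 02:56 UTC (Jul 13).
Add 3 hours and 21 minutes leg 2 → 06:17 UTC.
Add 7 hours and 23 minutes layover in Meridia → 13:40 UTC.
Add 4 hours and 38 minutes leg 3 → 18:18 UTC.
Add 6 hours and 31 minutes layover in Anvik Crossing → 00:49 UTC (Jul 14).
Add 9 hours 30 minutes leg 4 → 10:19 UTC.
Yangon is UTC+6:30, so local arrival = 10:19 + 6:30 = 16:49 on Jul 14.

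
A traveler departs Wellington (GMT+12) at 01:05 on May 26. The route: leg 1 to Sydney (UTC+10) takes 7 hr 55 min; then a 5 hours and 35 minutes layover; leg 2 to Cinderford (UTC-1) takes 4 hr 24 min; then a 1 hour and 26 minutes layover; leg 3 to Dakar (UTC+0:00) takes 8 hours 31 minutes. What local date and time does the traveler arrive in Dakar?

Convert departure to UTC: 01:05 − 12:00 = 13:05 UTC on May 25.
Add 7 hours and 55 minutes leg 1 → 21:00 UTC.
Add 5 hours and 35 minutes layover in Sydney → 02:35 UTC (May 26).
Add 4 hours 24 minutes leg 2 → 06:59 UTC.
Add 1 hour 26 minutes layover in Cinderford → 08:25 UTC.
Add 8 hours 31 minutes leg 3 → 16:56 UTC.
Dakar is UTC+0, so local arrival is the same: 16:56 on May 26.

16:56 on May 26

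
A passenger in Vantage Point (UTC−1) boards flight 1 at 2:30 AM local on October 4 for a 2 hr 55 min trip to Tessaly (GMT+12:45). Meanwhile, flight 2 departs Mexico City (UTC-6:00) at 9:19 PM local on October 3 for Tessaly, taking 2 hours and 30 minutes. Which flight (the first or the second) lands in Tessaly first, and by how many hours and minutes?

the second, by 36 minutes

Flight 1 in UTC: 2:30 AM + 1:00 = 3:30 AM on Oct 4.
+2 hours 55 minutes → arrive 6:25 AM UTC on Oct 4.
Flight 2 in UTC: 9:19 PM + 6:00 = 3:19 AM on Oct 4.
+2 hours 30 minutes → arrive 5:49 AM UTC on Oct 4.
Flight 2 lands earlier by 36 minutes.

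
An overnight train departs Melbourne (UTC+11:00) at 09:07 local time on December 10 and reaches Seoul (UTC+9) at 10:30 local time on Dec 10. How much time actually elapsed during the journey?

Departure in UTC: 09:07 − 11:00 = 22:07 on Dec 9.
Arrival in UTC: 10:30 − 9:00 = 01:30 on Dec 10.
Elapsed = 01:30 − 22:07 (+1 day) = 3 hours 23 minutes.

3 hours 23 minutes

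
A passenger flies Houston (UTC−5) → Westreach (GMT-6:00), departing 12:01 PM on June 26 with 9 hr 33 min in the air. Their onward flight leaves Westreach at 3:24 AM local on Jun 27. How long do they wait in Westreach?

Convert departure to UTC: 12:01 PM + 5:00 = 5:01 PM UTC on Jun 26.
Add 9 hours 33 minutes flight time → 2:34 AM UTC (Jun 27).
Westreach is UTC−6:00, so local arrival = 2:34 AM − 6:00 = 8:34 PM on Jun 26.
Layover = 3:24 AM − 8:34 PM (+1 day) = 6 hours 50 minutes.

6 hours 50 minutes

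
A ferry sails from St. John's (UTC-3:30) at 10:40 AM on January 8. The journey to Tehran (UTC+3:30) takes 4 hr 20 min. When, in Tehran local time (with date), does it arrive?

Tehran is 7:00 ahead of St. John's.
After 4 hours and 20 minutes it is 3:00 PM in St. John's.
Shift by the zone difference: 3:00 PM + 7:00 = 10:00 PM on Jan 8 in Tehran.

10:00 PM on January 8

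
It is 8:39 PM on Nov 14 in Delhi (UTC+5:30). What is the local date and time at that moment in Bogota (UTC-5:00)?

10:09 AM on Nov 14

In UTC: 8:39 PM − 5:30 = 3:09 PM on Nov 14.
Bogota is UTC−5:00: 3:09 PM − 5:00 = 10:09 AM on Nov 14.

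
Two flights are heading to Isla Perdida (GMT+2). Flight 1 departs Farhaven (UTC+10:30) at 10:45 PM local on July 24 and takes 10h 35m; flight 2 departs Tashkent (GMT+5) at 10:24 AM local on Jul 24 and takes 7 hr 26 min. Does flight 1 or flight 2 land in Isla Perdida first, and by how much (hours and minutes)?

the second, by 10 hours

Flight 1 in UTC: 10:45 PM − 10:30 = 12:15 PM on Jul 24.
+10 hours and 35 minutes → arrive 10:50 PM UTC on Jul 24.
Flight 2 in UTC: 10:24 AM − 5:00 = 5:24 AM on Jul 24.
+7 hours 26 minutes → arrive 12:50 PM UTC on Jul 24.
Flight 2 lands earlier by 10 hours.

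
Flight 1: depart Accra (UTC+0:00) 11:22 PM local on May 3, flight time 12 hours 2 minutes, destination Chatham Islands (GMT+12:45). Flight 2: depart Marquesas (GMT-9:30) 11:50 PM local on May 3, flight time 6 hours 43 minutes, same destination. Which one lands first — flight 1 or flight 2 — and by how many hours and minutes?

the first, by 4 hours 39 minutes

Flight 1 departs at 11:22 PM UTC (May 3).
+12 hours 2 minutes → arrive 11:24 AM UTC on May 4.
Flight 2 in UTC: 11:50 PM + 9:30 = 9:20 AM on May 4.
+6 hours 43 minutes → arrive 4:03 PM UTC on May 4.
Flight 1 lands earlier by 4 hours 39 minutes.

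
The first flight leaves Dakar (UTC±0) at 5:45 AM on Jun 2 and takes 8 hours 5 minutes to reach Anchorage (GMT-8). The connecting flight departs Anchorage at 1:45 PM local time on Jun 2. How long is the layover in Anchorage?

Dakar is at UTC+0, so departure is already 5:45 AM UTC on Jun 2.
Add 8 hours 5 minutes flight time → 1:50 PM UTC.
Anchorage is UTC−8:00, so local arrival = 1:50 PM − 8:00 = 5:50 AM on Jun 2.
Layover = 1:45 PM − 5:50 AM = 7 hours 55 minutes.

7 hours 55 minutes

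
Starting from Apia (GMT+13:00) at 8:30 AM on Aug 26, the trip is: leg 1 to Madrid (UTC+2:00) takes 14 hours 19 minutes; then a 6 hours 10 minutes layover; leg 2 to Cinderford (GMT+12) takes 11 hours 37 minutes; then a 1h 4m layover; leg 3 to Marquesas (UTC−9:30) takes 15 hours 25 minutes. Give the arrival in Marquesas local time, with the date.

10:35 AM on Aug 27

Convert departure to UTC: 8:30 AM − 13:00 = 7:30 PM UTC on Aug 25.
Add 14 hours 19 minutes leg 1 → 9:49 AM UTC (Aug 26).
Add 6 hours and 10 minutes layover in Madrid → 3:59 PM UTC.
Add 11 hours 37 minutes leg 2 → 3:36 AM UTC (Aug 27).
Add 1 hour 4 minutes layover in Cinderford → 4:40 AM UTC.
Add 15 hours 25 minutes leg 3 → 8:05 PM UTC.
Marquesas is UTC−9:30, so local arrival = 8:05 PM − 9:30 = 10:35 AM on Aug 27.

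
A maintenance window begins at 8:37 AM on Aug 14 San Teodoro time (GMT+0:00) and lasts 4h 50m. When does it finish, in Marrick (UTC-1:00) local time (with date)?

12:27 PM on August 14

San Teodoro is at UTC+0, so start is already 8:37 AM UTC on Aug 14.
Add 4 hours and 50 minutes duration → 1:27 PM UTC.
Marrick is UTC−1:00, so local end time = 1:27 PM − 1:00 = 12:27 PM on Aug 14.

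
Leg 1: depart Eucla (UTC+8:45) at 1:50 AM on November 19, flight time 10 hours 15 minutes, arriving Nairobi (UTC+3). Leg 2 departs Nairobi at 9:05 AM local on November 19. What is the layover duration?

2 hours 45 minutes

Convert departure to UTC: 1:50 AM − 8:45 = 5:05 PM UTC on Nov 18.
Add 10 hours 15 minutes flight time → 3:20 AM UTC (Nov 19).
Nairobi is UTC+3:00, so local arrival = 3:20 AM + 3:00 = 6:20 AM on Nov 19.
Layover = 9:05 AM − 6:20 AM = 2 hours 45 minutes.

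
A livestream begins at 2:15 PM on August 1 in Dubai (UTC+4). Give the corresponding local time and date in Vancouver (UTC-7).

In UTC: 2:15 PM − 4:00 = 10:15 AM on Aug 1.
Vancouver is UTC−7:00: 10:15 AM − 7:00 = 3:15 AM on Aug 1.

3:15 AM on Aug 1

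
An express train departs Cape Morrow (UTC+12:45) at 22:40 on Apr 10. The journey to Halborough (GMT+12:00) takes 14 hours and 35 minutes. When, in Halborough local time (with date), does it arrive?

Convert departure to UTC: 22:40 − 12:45 = 09:55 UTC on Apr 10.
Add 14 hours 35 minutes travel time → 00:30 UTC (Apr 11).
Halborough is UTC+12:00, so local arrival = 00:30 + 12:00 = 12:30 on Apr 11.

12:30 on Apr 11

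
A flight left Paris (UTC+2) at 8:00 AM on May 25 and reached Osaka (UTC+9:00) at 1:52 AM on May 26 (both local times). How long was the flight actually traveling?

10 hours 52 minutes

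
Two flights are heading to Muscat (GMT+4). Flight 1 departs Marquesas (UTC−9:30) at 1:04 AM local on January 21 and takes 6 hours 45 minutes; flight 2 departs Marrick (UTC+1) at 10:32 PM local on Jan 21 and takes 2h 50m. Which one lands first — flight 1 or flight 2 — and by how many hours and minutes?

the first, by 7 hours 3 minutes

Flight 1 in UTC: 1:04 AM + 9:30 = 10:34 AM on Jan 21.
+6 hours and 45 minutes → arrive 5:19 PM UTC on Jan 21.
Flight 2 in UTC: 10:32 PM − 1:00 = 9:32 PM on Jan 21.
+2 hours and 50 minutes → arrive 12:22 AM UTC on Jan 22.
Flight 1 lands earlier by 7 hours 3 minutes.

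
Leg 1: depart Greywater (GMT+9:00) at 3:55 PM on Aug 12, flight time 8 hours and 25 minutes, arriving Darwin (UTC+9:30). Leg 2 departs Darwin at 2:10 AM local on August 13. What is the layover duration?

Convert departure to UTC: 3:55 PM − 9:00 = 6:55 AM UTC on Aug 12.
Add 8 hours and 25 minutes flight time → 3:20 PM UTC.
Darwin is UTC+9:30, so local arrival = 3:20 PM + 9:30 = 12:50 AM on Aug 13.
Layover = 2:10 AM − 12:50 AM = 1 hour 20 minutes.

1 hour 20 minutes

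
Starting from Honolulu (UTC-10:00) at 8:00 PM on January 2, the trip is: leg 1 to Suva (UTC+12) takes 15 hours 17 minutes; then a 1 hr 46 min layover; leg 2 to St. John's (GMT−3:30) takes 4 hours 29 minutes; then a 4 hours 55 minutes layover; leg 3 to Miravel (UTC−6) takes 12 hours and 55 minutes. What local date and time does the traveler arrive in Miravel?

3:22 PM on Jan 4

Convert departure to UTC: 8:00 PM + 10:00 = 6:00 AM UTC on Jan 3.
Add 15 hours 17 minutes leg 1 → 9:17 PM UTC.
Add 1 hour and 46 minutes layover in Suva → 11:03 PM UTC.
Add 4 hours 29 minutes leg 2 → 3:32 AM UTC (Jan 4).
Add 4 hours 55 minutes layover in St. John's → 8:27 AM UTC.
Add 12 hours and 55 minutes leg 3 → 9:22 PM UTC.
Miravel is UTC−6:00, so local arrival = 9:22 PM − 6:00 = 3:22 PM on Jan 4.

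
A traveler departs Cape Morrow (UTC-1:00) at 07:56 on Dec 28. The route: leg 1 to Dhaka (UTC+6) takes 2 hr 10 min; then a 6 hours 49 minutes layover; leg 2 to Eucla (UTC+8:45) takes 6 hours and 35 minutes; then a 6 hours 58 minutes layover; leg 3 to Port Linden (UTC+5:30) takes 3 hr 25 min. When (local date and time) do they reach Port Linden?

16:23 on December 29

Convert departure to UTC: 07:56 + 1:00 = 08:56 UTC on Dec 28.
Add 2 hours 10 minutes leg 1 → 11:06 UTC.
Add 6 hours and 49 minutes layover in Dhaka → 17:55 UTC.
Add 6 hours 35 minutes leg 2 → 00:30 UTC (Dec 29).
Add 6 hours and 58 minutes layover in Eucla → 07:28 UTC.
Add 3 hours 25 minutes leg 3 → 10:53 UTC.
Port Linden is UTC+5:30, so local arrival = 10:53 + 5:30 = 16:23 on Dec 29.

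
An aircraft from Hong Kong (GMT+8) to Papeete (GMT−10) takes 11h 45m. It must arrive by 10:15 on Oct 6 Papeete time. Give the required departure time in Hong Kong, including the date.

16:30 on Oct 6

Target arrival in UTC: 10:15 + 10:00 = 20:15 on Oct 6.
Subtract 11 hours and 45 minutes → departure 08:30 UTC on Oct 6.
Hong Kong is UTC+8:00: 08:30 + 8:00 = 16:30 on Oct 6.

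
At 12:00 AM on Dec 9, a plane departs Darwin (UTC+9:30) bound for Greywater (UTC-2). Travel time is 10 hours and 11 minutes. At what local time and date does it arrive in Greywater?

Convert departure to UTC: 12:00 AM − 9:30 = 2:30 PM UTC on Dec 8.
Add 10 hours 11 minutes travel time → 12:41 AM UTC (Dec 9).
Greywater is UTC−2:00, so local arrival = 12:41 AM − 2:00 = 10:41 PM on Dec 8.

10:41 PM on December 8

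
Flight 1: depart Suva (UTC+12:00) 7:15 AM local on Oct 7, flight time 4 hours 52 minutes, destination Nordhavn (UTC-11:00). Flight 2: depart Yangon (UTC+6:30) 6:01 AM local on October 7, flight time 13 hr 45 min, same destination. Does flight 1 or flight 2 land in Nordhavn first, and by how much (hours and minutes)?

Flight 1 in UTC: 7:15 AM − 12:00 = 7:15 PM on Oct 6.
+4 hours and 52 minutes → arrive 12:07 AM UTC on Oct 7.
Flight 2 in UTC: 6:01 AM − 6:30 = 11:31 PM on Oct 6.
+13 hours 45 minutes → arrive 1:16 PM UTC on Oct 7.
Flight 1 lands earlier by 13 hours 9 minutes.

the first, by 13 hours 9 minutes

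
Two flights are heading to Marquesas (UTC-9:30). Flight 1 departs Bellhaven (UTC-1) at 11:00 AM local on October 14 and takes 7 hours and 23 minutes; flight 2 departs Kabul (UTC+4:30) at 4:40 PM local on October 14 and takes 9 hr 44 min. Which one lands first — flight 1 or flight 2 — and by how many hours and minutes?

the first, by 2 hours 31 minutes

Flight 1 in UTC: 11:00 AM + 1:00 = 12:00 PM on Oct 14.
+7 hours 23 minutes → arrive 7:23 PM UTC on Oct 14.
Flight 2 in UTC: 4:40 PM − 4:30 = 12:10 PM on Oct 14.
+9 hours 44 minutes → arrive 9:54 PM UTC on Oct 14.
Flight 1 lands earlier by 2 hours 31 minutes.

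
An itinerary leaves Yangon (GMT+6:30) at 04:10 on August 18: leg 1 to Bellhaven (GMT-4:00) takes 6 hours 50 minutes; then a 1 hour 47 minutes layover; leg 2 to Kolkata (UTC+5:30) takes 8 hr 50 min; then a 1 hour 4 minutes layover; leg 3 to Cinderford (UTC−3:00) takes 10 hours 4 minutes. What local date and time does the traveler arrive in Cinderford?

Convert departure to UTC: 04:10 − 6:30 = 21:40 UTC on Aug 17.
Add 6 hours 50 minutes leg 1 → 04:30 UTC (Aug 18).
Add 1 hour 47 minutes layover in Bellhaven → 06:17 UTC.
Add 8 hours and 50 minutes leg 2 → 15:07 UTC.
Add 1 hour and 4 minutes layover in Kolkata → 16:11 UTC.
Add 10 hours 4 minutes leg 3 → 02:15 UTC (Aug 19).
Cinderford is UTC−3:00, so local arrival = 02:15 − 3:00 = 23:15 on Aug 18.

23:15 on Aug 18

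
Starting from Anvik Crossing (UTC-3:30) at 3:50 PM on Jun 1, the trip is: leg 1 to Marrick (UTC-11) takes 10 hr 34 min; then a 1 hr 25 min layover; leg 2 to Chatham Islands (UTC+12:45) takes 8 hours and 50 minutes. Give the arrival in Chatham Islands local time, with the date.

4:54 AM on June 3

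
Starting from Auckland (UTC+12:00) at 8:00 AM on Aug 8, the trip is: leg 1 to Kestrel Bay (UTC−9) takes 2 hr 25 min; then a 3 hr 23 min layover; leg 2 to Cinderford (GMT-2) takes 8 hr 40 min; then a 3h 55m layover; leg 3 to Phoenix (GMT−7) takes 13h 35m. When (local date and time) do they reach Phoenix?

8:58 PM on August 8

Convert departure to UTC: 8:00 AM − 12:00 = 8:00 PM UTC on Aug 7.
Add 2 hours and 25 minutes leg 1 → 10:25 PM UTC.
Add 3 hours and 23 minutes layover in Kestrel Bay → 1:48 AM UTC (Aug 8).
Add 8 hours and 40 minutes leg 2 → 10:28 AM UTC.
Add 3 hours 55 minutes layover in Cinderford → 2:23 PM UTC.
Add 13 hours 35 minutes leg 3 → 3:58 AM UTC (Aug 9).
Phoenix is UTC−7:00, so local arrival = 3:58 AM − 7:00 = 8:58 PM on Aug 8.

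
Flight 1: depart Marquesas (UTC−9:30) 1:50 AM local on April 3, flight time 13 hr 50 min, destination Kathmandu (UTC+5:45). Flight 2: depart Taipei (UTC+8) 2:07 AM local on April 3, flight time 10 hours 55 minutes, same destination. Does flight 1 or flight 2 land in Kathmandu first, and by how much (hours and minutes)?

Flight 1 in UTC: 1:50 AM + 9:30 = 11:20 AM on Apr 3.
+13 hours 50 minutes → arrive 1:10 AM UTC on Apr 4.
Flight 2 in UTC: 2:07 AM − 8:00 = 6:07 PM on Apr 2.
+10 hours 55 minutes → arrive 5:02 AM UTC on Apr 3.
Flight 2 lands earlier by 20 hours 8 minutes.

the second, by 20 hours 8 minutes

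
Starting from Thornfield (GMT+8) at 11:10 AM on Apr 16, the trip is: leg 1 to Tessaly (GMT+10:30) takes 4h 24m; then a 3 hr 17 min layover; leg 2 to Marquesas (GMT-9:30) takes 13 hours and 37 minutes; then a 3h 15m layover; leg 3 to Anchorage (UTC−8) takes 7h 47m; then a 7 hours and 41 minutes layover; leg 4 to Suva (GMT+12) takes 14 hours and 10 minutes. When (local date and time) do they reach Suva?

9:21 PM on Apr 18

Convert departure to UTC: 11:10 AM − 8:00 = 3:10 AM UTC on Apr 16.
Add 4 hours 24 minutes leg 1 → 7:34 AM UTC.
Add 3 hours and 17 minutes layover in Tessaly → 10:51 AM UTC.
Add 13 hours and 37 minutes leg 2 → 12:28 AM UTC (Apr 17).
Add 3 hours and 15 minutes layover in Marquesas → 3:43 AM UTC.
Add 7 hours 47 minutes leg 3 → 11:30 AM UTC.
Add 7 hours 41 minutes layover in Anchorage → 7:11 PM UTC.
Add 14 hours and 10 minutes leg 4 → 9:21 AM UTC (Apr 18).
Suva is UTC+12:00, so local arrival = 9:21 AM + 12:00 = 9:21 PM on Apr 18.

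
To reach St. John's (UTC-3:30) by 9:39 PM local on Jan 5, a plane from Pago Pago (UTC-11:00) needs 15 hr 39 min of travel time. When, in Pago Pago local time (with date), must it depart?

Target arrival in UTC: 9:39 PM + 3:30 = 1:09 AM on Jan 6.
Subtract 15 hours and 39 minutes → departure 9:30 AM UTC on Jan 5.
Pago Pago is UTC−11:00: 9:30 AM − 11:00 = 10:30 PM on Jan 4.

10:30 PM on Jan 4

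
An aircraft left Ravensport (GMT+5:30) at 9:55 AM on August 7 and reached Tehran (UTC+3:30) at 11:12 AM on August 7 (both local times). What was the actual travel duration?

Tehran is 2:00 behind Ravensport.
Clock-face elapsed time (ignoring zones) is 1 hour 17 minutes.
Actual elapsed = 1 hour 17 minutes + 2:00 = 3 hours 17 minutes.

3 hours 17 minutes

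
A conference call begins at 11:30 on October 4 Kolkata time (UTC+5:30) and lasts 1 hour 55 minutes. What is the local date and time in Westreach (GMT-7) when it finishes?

00:55 on Oct 4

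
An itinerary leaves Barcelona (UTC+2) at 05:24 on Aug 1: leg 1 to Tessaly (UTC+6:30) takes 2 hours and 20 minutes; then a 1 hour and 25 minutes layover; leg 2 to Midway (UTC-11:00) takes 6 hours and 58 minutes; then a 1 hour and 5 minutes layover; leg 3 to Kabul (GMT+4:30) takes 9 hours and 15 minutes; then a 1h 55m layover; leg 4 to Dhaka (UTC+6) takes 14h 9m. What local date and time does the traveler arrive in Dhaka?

22:31 on Aug 2

Convert departure to UTC: 05:24 − 2:00 = 03:24 UTC on Aug 1.
Add 2 hours 20 minutes leg 1 → 05:44 UTC.
Add 1 hour and 25 minutes layover in Tessaly → 07:09 UTC.
Add 6 hours and 58 minutes leg 2 → 14:07 UTC.
Add 1 hour 5 minutes layover in Midway → 15:12 UTC.
Add 9 hours and 15 minutes leg 3 → 00:27 UTC (Aug 2).
Add 1 hour 55 minutes layover in Kabul → 02:22 UTC.
Add 14 hours and 9 minutes leg 4 → 16:31 UTC.
Dhaka is UTC+6:00, so local arrival = 16:31 + 6:00 = 22:31 on Aug 2.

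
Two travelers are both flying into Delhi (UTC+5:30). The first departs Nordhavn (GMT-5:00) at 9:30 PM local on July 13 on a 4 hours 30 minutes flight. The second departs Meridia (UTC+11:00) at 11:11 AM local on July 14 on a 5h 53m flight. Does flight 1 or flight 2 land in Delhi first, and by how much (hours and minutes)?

the second, by 56 minutes

Flight 1 in UTC: 9:30 PM + 5:00 = 2:30 AM on Jul 14.
+4 hours and 30 minutes → arrive 7:00 AM UTC on Jul 14.
Flight 2 in UTC: 11:11 AM − 11:00 = 12:11 AM on Jul 14.
+5 hours 53 minutes → arrive 6:04 AM UTC on Jul 14.
Flight 2 lands earlier by 56 minutes.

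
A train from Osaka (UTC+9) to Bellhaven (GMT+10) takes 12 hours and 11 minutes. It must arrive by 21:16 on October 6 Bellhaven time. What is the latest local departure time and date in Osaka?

Target arrival in UTC: 21:16 − 10:00 = 11:16 on Oct 6.
Subtract 12 hours 11 minutes → departure 23:05 UTC on Oct 5.
Osaka is UTC+9:00: 23:05 + 9:00 = 08:05 on Oct 6.

08:05 on Oct 6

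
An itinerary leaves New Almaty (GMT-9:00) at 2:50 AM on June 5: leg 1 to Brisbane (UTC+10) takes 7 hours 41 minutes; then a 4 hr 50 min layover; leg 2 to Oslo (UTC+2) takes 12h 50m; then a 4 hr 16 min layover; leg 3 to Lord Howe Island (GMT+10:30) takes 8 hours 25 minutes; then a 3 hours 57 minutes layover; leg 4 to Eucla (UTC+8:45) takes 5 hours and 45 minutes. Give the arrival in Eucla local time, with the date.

Convert departure to UTC: 2:50 AM + 9:00 = 11:50 AM UTC on Jun 5.
Add 7 hours 41 minutes leg 1 → 7:31 PM UTC.
Add 4 hours and 50 minutes layover in Brisbane → 12:21 AM UTC (Jun 6).
Add 12 hours and 50 minutes leg 2 → 1:11 PM UTC.
Add 4 hours and 16 minutes layover in Oslo → 5:27 PM UTC.
Add 8 hours and 25 minutes leg 3 → 1:52 AM UTC (Jun 7).
Add 3 hours and 57 minutes layover in Lord Howe Island → 5:49 AM UTC.
Add 5 hours 45 minutes leg 4 → 11:34 AM UTC.
Eucla is UTC+8:45, so local arrival = 11:34 AM + 8:45 = 8:19 PM on Jun 7.

8:19 PM on Jun 7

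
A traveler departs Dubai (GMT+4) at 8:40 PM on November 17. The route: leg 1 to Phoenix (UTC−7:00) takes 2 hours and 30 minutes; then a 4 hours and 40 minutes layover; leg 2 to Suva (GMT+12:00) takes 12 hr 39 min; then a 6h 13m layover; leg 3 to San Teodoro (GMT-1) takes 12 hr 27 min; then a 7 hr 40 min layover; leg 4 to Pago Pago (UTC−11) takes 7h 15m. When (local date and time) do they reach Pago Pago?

Convert departure to UTC: 8:40 PM − 4:00 = 4:40 PM UTC on Nov 17.
Add 2 hours 30 minutes leg 1 → 7:10 PM UTC.
Add 4 hours and 40 minutes layover in Phoenix → 11:50 PM UTC.
Add 12 hours and 39 minutes leg 2 → 12:29 PM UTC (Nov 18).
Add 6 hours 13 minutes layover in Suva → 6:42 PM UTC.
Add 12 hours 27 minutes leg 3 → 7:09 AM UTC (Nov 19).
Add 7 hours and 40 minutes layover in San Teodoro → 2:49 PM UTC.
Add 7 hours and 15 minutes leg 4 → 10:04 PM UTC.
Pago Pago is UTC−11:00, so local arrival = 10:04 PM − 11:00 = 11:04 AM on Nov 19.

11:04 AM on November 19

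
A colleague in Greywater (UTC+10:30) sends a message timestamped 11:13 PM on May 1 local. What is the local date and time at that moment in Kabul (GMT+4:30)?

In UTC: 11:13 PM − 10:30 = 12:43 PM on May 1.
Kabul is UTC+4:30: 12:43 PM + 4:30 = 5:13 PM on May 1.

5:13 PM on May 1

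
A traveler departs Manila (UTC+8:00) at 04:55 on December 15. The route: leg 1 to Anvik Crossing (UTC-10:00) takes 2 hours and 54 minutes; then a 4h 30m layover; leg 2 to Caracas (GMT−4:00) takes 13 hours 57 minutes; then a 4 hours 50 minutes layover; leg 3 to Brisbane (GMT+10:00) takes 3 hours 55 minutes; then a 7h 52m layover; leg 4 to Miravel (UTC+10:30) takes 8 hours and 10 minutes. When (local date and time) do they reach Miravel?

Convert departure to UTC: 04:55 − 8:00 = 20:55 UTC on Dec 14.
Add 2 hours and 54 minutes leg 1 → 23:49 UTC.
Add 4 hours 30 minutes layover in Anvik Crossing → 04:19 UTC (Dec 15).
Add 13 hours and 57 minutes leg 2 → 18:16 UTC.
Add 4 hours 50 minutes layover in Caracas → 23:06 UTC.
Add 3 hours 55 minutes leg 3 → 03:01 UTC (Dec 16).
Add 7 hours and 52 minutes layover in Brisbane → 10:53 UTC.
Add 8 hours 10 minutes leg 4 → 19:03 UTC.
Miravel is UTC+10:30, so local arrival = 19:03 + 10:30 = 05:33 on Dec 17.

05:33 on December 17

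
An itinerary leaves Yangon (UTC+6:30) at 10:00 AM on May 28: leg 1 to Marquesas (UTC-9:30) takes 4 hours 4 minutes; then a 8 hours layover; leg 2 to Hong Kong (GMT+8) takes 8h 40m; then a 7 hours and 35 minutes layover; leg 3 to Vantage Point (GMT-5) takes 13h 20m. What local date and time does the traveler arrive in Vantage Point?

Convert departure to UTC: 10:00 AM − 6:30 = 3:30 AM UTC on May 28.
Add 4 hours 4 minutes leg 1 → 7:34 AM UTC.
Add 8 hours layover in Marquesas → 3:34 PM UTC.
Add 8 hours and 40 minutes leg 2 → 12:14 AM UTC (May 29).
Add 7 hours and 35 minutes layover in Hong Kong → 7:49 AM UTC.
Add 13 hours and 20 minutes leg 3 → 9:09 PM UTC.
Vantage Point is UTC−5:00, so local arrival = 9:09 PM − 5:00 = 4:09 PM on May 29.

4:09 PM on May 29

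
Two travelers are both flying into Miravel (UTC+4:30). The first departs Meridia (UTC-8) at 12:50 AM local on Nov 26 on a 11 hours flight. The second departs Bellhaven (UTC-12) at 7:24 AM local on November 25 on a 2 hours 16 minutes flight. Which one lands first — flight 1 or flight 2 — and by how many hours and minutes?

Flight 1 in UTC: 12:50 AM + 8:00 = 8:50 AM on Nov 26.
+11 hours → arrive 7:50 PM UTC on Nov 26.
Flight 2 in UTC: 7:24 AM + 12:00 = 7:24 PM on Nov 25.
+2 hours 16 minutes → arrive 9:40 PM UTC on Nov 25.
Flight 2 lands earlier by 22 hours 10 minutes.

the second, by 22 hours 10 minutes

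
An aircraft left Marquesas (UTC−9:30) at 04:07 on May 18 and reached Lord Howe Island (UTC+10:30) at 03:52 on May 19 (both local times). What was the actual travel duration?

3 hours 45 minutes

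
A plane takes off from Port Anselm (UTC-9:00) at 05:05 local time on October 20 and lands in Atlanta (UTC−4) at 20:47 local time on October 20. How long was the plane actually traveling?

Departure in UTC: 05:05 + 9:00 = 14:05 on Oct 20.
Arrival in UTC: 20:47 + 4:00 = 00:47 on Oct 21.
Elapsed = 00:47 − 14:05 (+1 day) = 10 hours 42 minutes.

10 hours 42 minutes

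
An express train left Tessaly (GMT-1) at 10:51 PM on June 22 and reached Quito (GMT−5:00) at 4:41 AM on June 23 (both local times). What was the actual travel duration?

Quito is 4:00 behind Tessaly.
Clock-face elapsed time (ignoring zones) is 5 hours 50 minutes.
Actual elapsed = 5 hours 50 minutes + 4:00 = 9 hours 50 minutes.

9 hours 50 minutes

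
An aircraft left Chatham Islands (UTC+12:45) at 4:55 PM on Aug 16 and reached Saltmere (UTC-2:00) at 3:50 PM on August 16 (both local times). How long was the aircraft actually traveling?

Departure in UTC: 4:55 PM − 12:45 = 4:10 AM on Aug 16.
Arrival in UTC: 3:50 PM + 2:00 = 5:50 PM on Aug 16.
Elapsed = 5:50 PM − 4:10 AM = 13 hours 40 minutes.

13 hours 40 minutes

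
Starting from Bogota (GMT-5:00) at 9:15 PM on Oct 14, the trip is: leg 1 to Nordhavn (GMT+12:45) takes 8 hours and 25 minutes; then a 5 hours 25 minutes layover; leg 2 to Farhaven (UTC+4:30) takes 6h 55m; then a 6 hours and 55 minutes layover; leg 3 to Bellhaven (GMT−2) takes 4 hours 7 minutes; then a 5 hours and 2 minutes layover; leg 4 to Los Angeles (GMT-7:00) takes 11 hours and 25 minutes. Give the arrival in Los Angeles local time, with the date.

7:29 PM on October 16

Convert departure to UTC: 9:15 PM + 5:00 = 2:15 AM UTC on Oct 15.
Add 8 hours and 25 minutes leg 1 → 10:40 AM UTC.
Add 5 hours 25 minutes layover in Nordhavn → 4:05 PM UTC.
Add 6 hours 55 minutes leg 2 → 11:00 PM UTC.
Add 6 hours 55 minutes layover in Farhaven → 5:55 AM UTC (Oct 16).
Add 4 hours 7 minutes leg 3 → 10:02 AM UTC.
Add 5 hours and 2 minutes layover in Bellhaven → 3:04 PM UTC.
Add 11 hours 25 minutes leg 4 → 2:29 AM UTC (Oct 17).
Los Angeles is UTC−7:00, so local arrival = 2:29 AM − 7:00 = 7:29 PM on Oct 16.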